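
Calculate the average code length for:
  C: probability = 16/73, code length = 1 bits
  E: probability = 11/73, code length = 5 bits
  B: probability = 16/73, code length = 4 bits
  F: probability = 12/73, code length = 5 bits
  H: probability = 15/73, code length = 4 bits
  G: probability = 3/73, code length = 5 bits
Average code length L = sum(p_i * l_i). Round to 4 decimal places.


Weighted contributions p_i * l_i:
  C: (16/73) * 1 = 16/73
  E: (11/73) * 5 = 55/73
  B: (16/73) * 4 = 64/73
  F: (12/73) * 5 = 60/73
  H: (15/73) * 4 = 60/73
  G: (3/73) * 5 = 15/73
Sum = (16 + 55 + 64 + 60 + 60 + 15)/73 = 270/73

L = 270/73 = 3.6986 bits/symbol


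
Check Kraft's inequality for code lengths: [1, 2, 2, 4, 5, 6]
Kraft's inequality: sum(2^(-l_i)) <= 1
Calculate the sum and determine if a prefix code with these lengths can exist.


Sum = 2^(-1) + 2^(-2) + 2^(-2) + 2^(-4) + 2^(-5) + 2^(-6)
    = 0.5 + 0.25 + 0.25 + 0.0625 + 0.03125 + 0.015625
    = 71/64 = 1.109375
Since 1.109375 > 1, Kraft's inequality is NOT satisfied.
A prefix code with these lengths CANNOT exist.

Kraft sum = 1.109375. Not satisfied.


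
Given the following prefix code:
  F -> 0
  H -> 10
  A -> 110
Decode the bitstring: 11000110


Decoding step by step:
Bits 110 -> A
Bits 0 -> F
Bits 0 -> F
Bits 110 -> A


Decoded message: AFFA


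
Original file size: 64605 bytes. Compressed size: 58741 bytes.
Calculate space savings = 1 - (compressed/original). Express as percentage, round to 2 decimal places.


ratio = compressed/original = 58741/64605 = 0.909233
savings = 1 - ratio = 1 - 0.909233 = 0.090767
as a percentage: 0.090767 * 100 = 9.08%

Space savings = 1 - 58741/64605 = 9.08%


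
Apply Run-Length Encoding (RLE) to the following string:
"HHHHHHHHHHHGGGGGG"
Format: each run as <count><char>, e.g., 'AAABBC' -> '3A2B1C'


Scanning runs left to right:
  i=0: run of 'H' x 11 -> '11H'
  i=11: run of 'G' x 6 -> '6G'

RLE = 11H6G


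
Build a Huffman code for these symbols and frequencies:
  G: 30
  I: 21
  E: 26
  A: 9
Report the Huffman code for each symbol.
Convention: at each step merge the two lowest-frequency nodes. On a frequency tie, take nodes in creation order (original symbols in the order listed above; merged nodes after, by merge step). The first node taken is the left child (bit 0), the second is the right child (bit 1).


Huffman tree construction:
Step 1: Merge A(9) + I(21) = 30
Step 2: Merge E(26) + G(30) = 56
Step 3: Merge (A+I)(30) + (E+G)(56) = 86
Read each symbol's code off the tree from the root (left child = 0, right child = 1).

Codes:
  G: 11 (length 2)
  I: 01 (length 2)
  E: 10 (length 2)
  A: 00 (length 2)
Average code length: 172/86 = 2.0000 bits/symbol


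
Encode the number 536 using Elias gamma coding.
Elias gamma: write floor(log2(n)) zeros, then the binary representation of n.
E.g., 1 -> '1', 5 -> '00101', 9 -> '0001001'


num_bits = floor(log2(536)) + 1 = 10
leading_zeros = num_bits - 1 = 9
binary(536) = 1000011000

Elias gamma(536) = '000000000' + '1000011000' = 0000000001000011000 (19 bits)


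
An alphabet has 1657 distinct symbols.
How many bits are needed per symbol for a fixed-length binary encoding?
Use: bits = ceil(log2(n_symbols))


log2(1657) = 10.6944
Bracket: 2^10 = 1024 < 1657 <= 2^11 = 2048
So ceil(log2(1657)) = 11

bits = ceil(log2(1657)) = ceil(10.6944) = 11 bits


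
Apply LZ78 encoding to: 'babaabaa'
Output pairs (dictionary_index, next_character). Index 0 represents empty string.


LZ78 encoding steps:
Dictionary: {0: ''}
Step 1: w='' (idx 0), next='b' -> output (0, 'b'), add 'b' as idx 1
Step 2: w='' (idx 0), next='a' -> output (0, 'a'), add 'a' as idx 2
Step 3: w='b' (idx 1), next='a' -> output (1, 'a'), add 'ba' as idx 3
Step 4: w='a' (idx 2), next='b' -> output (2, 'b'), add 'ab' as idx 4
Step 5: w='a' (idx 2), next='a' -> output (2, 'a'), add 'aa' as idx 5


Encoded: [(0, 'b'), (0, 'a'), (1, 'a'), (2, 'b'), (2, 'a')]


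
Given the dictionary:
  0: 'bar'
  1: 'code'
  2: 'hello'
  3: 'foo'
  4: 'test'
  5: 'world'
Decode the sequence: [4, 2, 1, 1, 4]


Look up each index in the dictionary:
  4 -> 'test'
  2 -> 'hello'
  1 -> 'code'
  1 -> 'code'
  4 -> 'test'

Decoded: "test hello code code test"


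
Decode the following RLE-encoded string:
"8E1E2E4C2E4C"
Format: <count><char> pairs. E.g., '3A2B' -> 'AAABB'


Expanding each <count><char> pair:
  8E -> 'EEEEEEEE'
  1E -> 'E'
  2E -> 'EE'
  4C -> 'CCCC'
  2E -> 'EE'
  4C -> 'CCCC'

Decoded = EEEEEEEEEEECCCCEECCCC


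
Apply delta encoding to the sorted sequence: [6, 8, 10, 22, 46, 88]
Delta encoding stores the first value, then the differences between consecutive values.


First value: 6
Deltas:
  8 - 6 = 2
  10 - 8 = 2
  22 - 10 = 12
  46 - 22 = 24
  88 - 46 = 42


Delta encoded: [6, 2, 2, 12, 24, 42]


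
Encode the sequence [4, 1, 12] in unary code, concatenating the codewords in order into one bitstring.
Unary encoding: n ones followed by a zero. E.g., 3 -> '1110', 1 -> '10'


Encode each number as n ones followed by a terminating 0:
  4 -> 11110 (5 bits)
  1 -> 10 (2 bits)
  12 -> 1111111111110 (13 bits)
Total length = 5 + 2 + 13 = 20 bits.

Unary([4, 1, 12]) = 11110101111111111110 (20 bits)


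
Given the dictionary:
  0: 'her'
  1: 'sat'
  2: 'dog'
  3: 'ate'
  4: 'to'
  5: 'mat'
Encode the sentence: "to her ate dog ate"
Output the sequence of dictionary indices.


Look up each word in the dictionary:
  'to' -> 4
  'her' -> 0
  'ate' -> 3
  'dog' -> 2
  'ate' -> 3

Encoded: [4, 0, 3, 2, 3]


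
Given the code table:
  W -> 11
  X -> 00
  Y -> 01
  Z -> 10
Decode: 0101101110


Decoding:
01 -> Y
01 -> Y
10 -> Z
11 -> W
10 -> Z


Result: YYZWZ


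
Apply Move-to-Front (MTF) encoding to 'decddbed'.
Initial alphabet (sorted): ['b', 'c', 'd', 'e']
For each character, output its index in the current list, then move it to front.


MTF encoding:
'd': index 2 in ['b', 'c', 'd', 'e'] -> ['d', 'b', 'c', 'e']
'e': index 3 in ['d', 'b', 'c', 'e'] -> ['e', 'd', 'b', 'c']
'c': index 3 in ['e', 'd', 'b', 'c'] -> ['c', 'e', 'd', 'b']
'd': index 2 in ['c', 'e', 'd', 'b'] -> ['d', 'c', 'e', 'b']
'd': index 0 in ['d', 'c', 'e', 'b'] -> ['d', 'c', 'e', 'b']
'b': index 3 in ['d', 'c', 'e', 'b'] -> ['b', 'd', 'c', 'e']
'e': index 3 in ['b', 'd', 'c', 'e'] -> ['e', 'b', 'd', 'c']
'd': index 2 in ['e', 'b', 'd', 'c'] -> ['d', 'e', 'b', 'c']


Output: [2, 3, 3, 2, 0, 3, 3, 2]


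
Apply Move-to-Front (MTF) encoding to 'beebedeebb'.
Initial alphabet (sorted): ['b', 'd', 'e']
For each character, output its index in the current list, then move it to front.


MTF encoding:
'b': index 0 in ['b', 'd', 'e'] -> ['b', 'd', 'e']
'e': index 2 in ['b', 'd', 'e'] -> ['e', 'b', 'd']
'e': index 0 in ['e', 'b', 'd'] -> ['e', 'b', 'd']
'b': index 1 in ['e', 'b', 'd'] -> ['b', 'e', 'd']
'e': index 1 in ['b', 'e', 'd'] -> ['e', 'b', 'd']
'd': index 2 in ['e', 'b', 'd'] -> ['d', 'e', 'b']
'e': index 1 in ['d', 'e', 'b'] -> ['e', 'd', 'b']
'e': index 0 in ['e', 'd', 'b'] -> ['e', 'd', 'b']
'b': index 2 in ['e', 'd', 'b'] -> ['b', 'e', 'd']
'b': index 0 in ['b', 'e', 'd'] -> ['b', 'e', 'd']


Output: [0, 2, 0, 1, 1, 2, 1, 0, 2, 0]


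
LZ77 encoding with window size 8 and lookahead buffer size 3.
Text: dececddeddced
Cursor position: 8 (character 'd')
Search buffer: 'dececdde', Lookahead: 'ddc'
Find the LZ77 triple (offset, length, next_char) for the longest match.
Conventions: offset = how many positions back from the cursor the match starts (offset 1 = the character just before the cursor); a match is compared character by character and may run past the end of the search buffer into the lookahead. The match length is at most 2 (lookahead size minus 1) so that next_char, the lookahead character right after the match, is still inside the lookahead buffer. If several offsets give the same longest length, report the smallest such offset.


Try each offset into the search buffer:
  offset=1 (pos 7, char 'e'): match length 0
  offset=2 (pos 6, char 'd'): match length 1
  offset=3 (pos 5, char 'd'): match length 2
  offset=4 (pos 4, char 'c'): match length 0
  offset=5 (pos 3, char 'e'): match length 0
  offset=6 (pos 2, char 'c'): match length 0
  offset=7 (pos 1, char 'e'): match length 0
  offset=8 (pos 0, char 'd'): match length 1
Longest match has length 2 at offset 3.
next_char = character at position 8 + 2 = 10 -> 'c'

Best match: offset=3, length=2 (matching 'dd' starting at position 5)
LZ77 triple: (3, 2, 'c')


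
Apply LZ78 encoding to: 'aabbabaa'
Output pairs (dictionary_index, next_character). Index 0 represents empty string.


LZ78 encoding steps:
Dictionary: {0: ''}
Step 1: w='' (idx 0), next='a' -> output (0, 'a'), add 'a' as idx 1
Step 2: w='a' (idx 1), next='b' -> output (1, 'b'), add 'ab' as idx 2
Step 3: w='' (idx 0), next='b' -> output (0, 'b'), add 'b' as idx 3
Step 4: w='ab' (idx 2), next='a' -> output (2, 'a'), add 'aba' as idx 4
Step 5: w='a' (idx 1), end of input -> output (1, '')


Encoded: [(0, 'a'), (1, 'b'), (0, 'b'), (2, 'a'), (1, '')]


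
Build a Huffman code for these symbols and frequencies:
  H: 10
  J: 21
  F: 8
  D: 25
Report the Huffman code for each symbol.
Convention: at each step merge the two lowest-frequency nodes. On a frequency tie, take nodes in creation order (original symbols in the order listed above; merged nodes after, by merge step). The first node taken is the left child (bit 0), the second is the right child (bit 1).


Huffman tree construction:
Step 1: Merge F(8) + H(10) = 18
Step 2: Merge (F+H)(18) + J(21) = 39
Step 3: Merge D(25) + ((F+H)+J)(39) = 64
Read each symbol's code off the tree from the root (left child = 0, right child = 1).

Codes:
  H: 101 (length 3)
  J: 11 (length 2)
  F: 100 (length 3)
  D: 0 (length 1)
Average code length: 121/64 = 1.8906 bits/symbol


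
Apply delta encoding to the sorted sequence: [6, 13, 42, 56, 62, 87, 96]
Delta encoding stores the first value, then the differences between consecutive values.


First value: 6
Deltas:
  13 - 6 = 7
  42 - 13 = 29
  56 - 42 = 14
  62 - 56 = 6
  87 - 62 = 25
  96 - 87 = 9


Delta encoded: [6, 7, 29, 14, 6, 25, 9]


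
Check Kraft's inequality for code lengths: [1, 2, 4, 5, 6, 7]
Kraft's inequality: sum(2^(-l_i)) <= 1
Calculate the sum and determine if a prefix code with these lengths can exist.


Sum = 2^(-1) + 2^(-2) + 2^(-4) + 2^(-5) + 2^(-6) + 2^(-7)
    = 0.5 + 0.25 + 0.0625 + 0.03125 + 0.015625 + 0.0078125
    = 111/128 = 0.8671875
Since 0.8671875 <= 1, Kraft's inequality IS satisfied.
A prefix code with these lengths CAN exist.

Kraft sum = 0.8671875. Satisfied.


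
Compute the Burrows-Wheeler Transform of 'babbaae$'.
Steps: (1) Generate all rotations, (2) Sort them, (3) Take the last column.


Rotations (sorted):
  0: $babbaae -> last char: e
  1: aae$babb -> last char: b
  2: abbaae$b -> last char: b
  3: ae$babba -> last char: a
  4: baae$bab -> last char: b
  5: babbaae$ -> last char: $
  6: bbaae$ba -> last char: a
  7: e$babbaa -> last char: a


BWT = ebbab$aa


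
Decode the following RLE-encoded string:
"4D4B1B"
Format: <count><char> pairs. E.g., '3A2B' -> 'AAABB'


Expanding each <count><char> pair:
  4D -> 'DDDD'
  4B -> 'BBBB'
  1B -> 'B'

Decoded = DDDDBBBBB


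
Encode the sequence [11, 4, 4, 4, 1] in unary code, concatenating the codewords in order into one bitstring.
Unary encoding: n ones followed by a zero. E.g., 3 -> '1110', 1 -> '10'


Encode each number as n ones followed by a terminating 0:
  11 -> 111111111110 (12 bits)
  4 -> 11110 (5 bits)
  4 -> 11110 (5 bits)
  4 -> 11110 (5 bits)
  1 -> 10 (2 bits)
Total length = 12 + 5 + 5 + 5 + 2 = 29 bits.

Unary([11, 4, 4, 4, 1]) = 11111111111011110111101111010 (29 bits)


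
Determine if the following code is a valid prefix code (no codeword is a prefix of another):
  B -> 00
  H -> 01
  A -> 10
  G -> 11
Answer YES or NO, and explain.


Checking each pair (does one codeword prefix another?):
  B='00' vs H='01': no prefix
  B='00' vs A='10': no prefix
  B='00' vs G='11': no prefix
  H='01' vs B='00': no prefix
  H='01' vs A='10': no prefix
  H='01' vs G='11': no prefix
  A='10' vs B='00': no prefix
  A='10' vs H='01': no prefix
  A='10' vs G='11': no prefix
  G='11' vs B='00': no prefix
  G='11' vs H='01': no prefix
  G='11' vs A='10': no prefix
No violation found over all pairs.

YES -- this is a valid prefix code. No codeword is a prefix of any other codeword.


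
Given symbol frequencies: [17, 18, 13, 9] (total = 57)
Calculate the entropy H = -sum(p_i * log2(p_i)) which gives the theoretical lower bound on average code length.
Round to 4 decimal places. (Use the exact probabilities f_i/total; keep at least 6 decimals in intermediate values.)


Per-symbol terms -p_i * log2(p_i) with p_i = f_i/57:
  p = 17/57 = 0.298246: log2(p) = -1.745427, -p*log2(p) = 0.520566
  p = 18/57 = 0.315789: log2(p) = -1.662965, -p*log2(p) = 0.525147
  p = 13/57 = 0.228070: log2(p) = -2.132450, -p*log2(p) = 0.486348
  p = 9/57 = 0.157895: log2(p) = -2.662965, -p*log2(p) = 0.420468
H = 0.520566 + 0.525147 + 0.486348 + 0.420468 = 1.952529

H = 1.9525 bits/symbol


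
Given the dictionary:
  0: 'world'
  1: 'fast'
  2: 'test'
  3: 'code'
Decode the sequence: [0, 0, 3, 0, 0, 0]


Look up each index in the dictionary:
  0 -> 'world'
  0 -> 'world'
  3 -> 'code'
  0 -> 'world'
  0 -> 'world'
  0 -> 'world'

Decoded: "world world code world world world"


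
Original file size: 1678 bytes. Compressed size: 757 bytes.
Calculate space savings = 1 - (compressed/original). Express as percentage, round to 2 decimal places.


ratio = compressed/original = 757/1678 = 0.451132
savings = 1 - ratio = 1 - 0.451132 = 0.548868
as a percentage: 0.548868 * 100 = 54.89%

Space savings = 1 - 757/1678 = 54.89%


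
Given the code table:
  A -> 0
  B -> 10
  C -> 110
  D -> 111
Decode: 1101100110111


Decoding:
110 -> C
110 -> C
0 -> A
110 -> C
111 -> D


Result: CCACD


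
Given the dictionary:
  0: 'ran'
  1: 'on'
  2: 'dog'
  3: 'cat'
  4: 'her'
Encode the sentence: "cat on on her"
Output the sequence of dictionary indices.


Look up each word in the dictionary:
  'cat' -> 3
  'on' -> 1
  'on' -> 1
  'her' -> 4

Encoded: [3, 1, 1, 4]


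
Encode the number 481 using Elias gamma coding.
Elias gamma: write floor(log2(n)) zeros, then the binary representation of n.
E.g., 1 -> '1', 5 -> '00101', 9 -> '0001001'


num_bits = floor(log2(481)) + 1 = 9
leading_zeros = num_bits - 1 = 8
binary(481) = 111100001

Elias gamma(481) = '00000000' + '111100001' = 00000000111100001 (17 bits)


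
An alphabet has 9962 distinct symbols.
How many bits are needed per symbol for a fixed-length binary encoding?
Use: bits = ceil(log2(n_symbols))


log2(9962) = 13.2822
Bracket: 2^13 = 8192 < 9962 <= 2^14 = 16384
So ceil(log2(9962)) = 14

bits = ceil(log2(9962)) = ceil(13.2822) = 14 bits


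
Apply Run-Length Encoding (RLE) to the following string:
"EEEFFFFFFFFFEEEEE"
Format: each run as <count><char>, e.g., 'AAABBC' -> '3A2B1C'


Scanning runs left to right:
  i=0: run of 'E' x 3 -> '3E'
  i=3: run of 'F' x 9 -> '9F'
  i=12: run of 'E' x 5 -> '5E'

RLE = 3E9F5E


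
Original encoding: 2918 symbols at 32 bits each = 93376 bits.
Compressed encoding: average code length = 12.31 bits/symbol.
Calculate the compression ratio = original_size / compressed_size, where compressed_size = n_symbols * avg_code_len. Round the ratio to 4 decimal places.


original_size = n_symbols * orig_bits = 2918 * 32 = 93376 bits
compressed_size = n_symbols * avg_code_len = 2918 * 12.31 = 35920.58 bits
ratio = original_size / compressed_size = 93376 / 35920.58 = 2.5995

Compression ratio = 2.5995


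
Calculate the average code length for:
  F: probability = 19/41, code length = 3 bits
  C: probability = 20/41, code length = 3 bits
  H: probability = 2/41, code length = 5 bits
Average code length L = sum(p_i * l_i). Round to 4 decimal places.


Weighted contributions p_i * l_i:
  F: (19/41) * 3 = 57/41
  C: (20/41) * 3 = 60/41
  H: (2/41) * 5 = 10/41
Sum = (57 + 60 + 10)/41 = 127/41

L = 127/41 = 3.0976 bits/symbol


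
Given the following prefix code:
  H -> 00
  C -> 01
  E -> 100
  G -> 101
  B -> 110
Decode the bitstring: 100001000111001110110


Decoding step by step:
Bits 100 -> E
Bits 00 -> H
Bits 100 -> E
Bits 01 -> C
Bits 110 -> B
Bits 01 -> C
Bits 110 -> B
Bits 110 -> B


Decoded message: EHECBCBB


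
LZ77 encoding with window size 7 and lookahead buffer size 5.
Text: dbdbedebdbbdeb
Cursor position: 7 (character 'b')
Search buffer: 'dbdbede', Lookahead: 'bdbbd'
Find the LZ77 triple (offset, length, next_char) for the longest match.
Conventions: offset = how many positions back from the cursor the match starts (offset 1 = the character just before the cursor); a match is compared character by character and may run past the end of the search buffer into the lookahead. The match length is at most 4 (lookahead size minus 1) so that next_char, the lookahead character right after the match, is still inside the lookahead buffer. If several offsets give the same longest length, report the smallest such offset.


Try each offset into the search buffer:
  offset=1 (pos 6, char 'e'): match length 0
  offset=2 (pos 5, char 'd'): match length 0
  offset=3 (pos 4, char 'e'): match length 0
  offset=4 (pos 3, char 'b'): match length 1
  offset=5 (pos 2, char 'd'): match length 0
  offset=6 (pos 1, char 'b'): match length 3
  offset=7 (pos 0, char 'd'): match length 0
Longest match has length 3 at offset 6.
next_char = character at position 7 + 3 = 10 -> 'b'

Best match: offset=6, length=3 (matching 'bdb' starting at position 1)
LZ77 triple: (6, 3, 'b')


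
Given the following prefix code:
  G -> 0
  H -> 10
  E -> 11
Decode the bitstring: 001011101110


Decoding step by step:
Bits 0 -> G
Bits 0 -> G
Bits 10 -> H
Bits 11 -> E
Bits 10 -> H
Bits 11 -> E
Bits 10 -> H


Decoded message: GGHEHEH


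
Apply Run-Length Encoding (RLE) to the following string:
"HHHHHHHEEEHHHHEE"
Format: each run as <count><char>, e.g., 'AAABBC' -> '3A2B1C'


Scanning runs left to right:
  i=0: run of 'H' x 7 -> '7H'
  i=7: run of 'E' x 3 -> '3E'
  i=10: run of 'H' x 4 -> '4H'
  i=14: run of 'E' x 2 -> '2E'

RLE = 7H3E4H2E


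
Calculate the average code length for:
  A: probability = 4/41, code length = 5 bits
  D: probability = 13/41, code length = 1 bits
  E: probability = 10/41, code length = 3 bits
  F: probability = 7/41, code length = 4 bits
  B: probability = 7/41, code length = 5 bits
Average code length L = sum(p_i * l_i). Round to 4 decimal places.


Weighted contributions p_i * l_i:
  A: (4/41) * 5 = 20/41
  D: (13/41) * 1 = 13/41
  E: (10/41) * 3 = 30/41
  F: (7/41) * 4 = 28/41
  B: (7/41) * 5 = 35/41
Sum = (20 + 13 + 30 + 28 + 35)/41 = 126/41

L = 126/41 = 3.0732 bits/symbol


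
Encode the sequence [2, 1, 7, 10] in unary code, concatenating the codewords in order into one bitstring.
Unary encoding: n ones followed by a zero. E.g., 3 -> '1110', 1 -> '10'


Encode each number as n ones followed by a terminating 0:
  2 -> 110 (3 bits)
  1 -> 10 (2 bits)
  7 -> 11111110 (8 bits)
  10 -> 11111111110 (11 bits)
Total length = 3 + 2 + 8 + 11 = 24 bits.

Unary([2, 1, 7, 10]) = 110101111111011111111110 (24 bits)


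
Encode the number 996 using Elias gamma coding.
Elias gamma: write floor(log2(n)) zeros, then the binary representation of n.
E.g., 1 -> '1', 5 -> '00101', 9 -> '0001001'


num_bits = floor(log2(996)) + 1 = 10
leading_zeros = num_bits - 1 = 9
binary(996) = 1111100100

Elias gamma(996) = '000000000' + '1111100100' = 0000000001111100100 (19 bits)


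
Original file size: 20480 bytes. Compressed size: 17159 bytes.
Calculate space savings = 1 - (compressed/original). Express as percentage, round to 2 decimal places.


ratio = compressed/original = 17159/20480 = 0.837842
savings = 1 - ratio = 1 - 0.837842 = 0.162158
as a percentage: 0.162158 * 100 = 16.22%

Space savings = 1 - 17159/20480 = 16.22%


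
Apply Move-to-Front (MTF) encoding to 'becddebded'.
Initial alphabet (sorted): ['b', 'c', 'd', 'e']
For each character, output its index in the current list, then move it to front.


MTF encoding:
'b': index 0 in ['b', 'c', 'd', 'e'] -> ['b', 'c', 'd', 'e']
'e': index 3 in ['b', 'c', 'd', 'e'] -> ['e', 'b', 'c', 'd']
'c': index 2 in ['e', 'b', 'c', 'd'] -> ['c', 'e', 'b', 'd']
'd': index 3 in ['c', 'e', 'b', 'd'] -> ['d', 'c', 'e', 'b']
'd': index 0 in ['d', 'c', 'e', 'b'] -> ['d', 'c', 'e', 'b']
'e': index 2 in ['d', 'c', 'e', 'b'] -> ['e', 'd', 'c', 'b']
'b': index 3 in ['e', 'd', 'c', 'b'] -> ['b', 'e', 'd', 'c']
'd': index 2 in ['b', 'e', 'd', 'c'] -> ['d', 'b', 'e', 'c']
'e': index 2 in ['d', 'b', 'e', 'c'] -> ['e', 'd', 'b', 'c']
'd': index 1 in ['e', 'd', 'b', 'c'] -> ['d', 'e', 'b', 'c']


Output: [0, 3, 2, 3, 0, 2, 3, 2, 2, 1]


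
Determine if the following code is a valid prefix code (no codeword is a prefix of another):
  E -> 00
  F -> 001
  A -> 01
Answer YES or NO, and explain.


Checking each pair (does one codeword prefix another?):
  E='00' vs F='001': prefix -- VIOLATION

NO -- this is NOT a valid prefix code. E (00) is a prefix of F (001).


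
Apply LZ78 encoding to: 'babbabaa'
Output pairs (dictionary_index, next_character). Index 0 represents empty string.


LZ78 encoding steps:
Dictionary: {0: ''}
Step 1: w='' (idx 0), next='b' -> output (0, 'b'), add 'b' as idx 1
Step 2: w='' (idx 0), next='a' -> output (0, 'a'), add 'a' as idx 2
Step 3: w='b' (idx 1), next='b' -> output (1, 'b'), add 'bb' as idx 3
Step 4: w='a' (idx 2), next='b' -> output (2, 'b'), add 'ab' as idx 4
Step 5: w='a' (idx 2), next='a' -> output (2, 'a'), add 'aa' as idx 5


Encoded: [(0, 'b'), (0, 'a'), (1, 'b'), (2, 'b'), (2, 'a')]


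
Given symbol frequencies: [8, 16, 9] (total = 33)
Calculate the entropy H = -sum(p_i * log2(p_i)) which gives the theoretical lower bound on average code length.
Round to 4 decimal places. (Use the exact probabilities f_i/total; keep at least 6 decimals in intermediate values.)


Per-symbol terms -p_i * log2(p_i) with p_i = f_i/33:
  p = 8/33 = 0.242424: log2(p) = -2.044394, -p*log2(p) = 0.495611
  p = 16/33 = 0.484848: log2(p) = -1.044394, -p*log2(p) = 0.506373
  p = 9/33 = 0.272727: log2(p) = -1.874469, -p*log2(p) = 0.511219
H = 0.495611 + 0.506373 + 0.511219 = 1.513203

H = 1.5132 bits/symbol


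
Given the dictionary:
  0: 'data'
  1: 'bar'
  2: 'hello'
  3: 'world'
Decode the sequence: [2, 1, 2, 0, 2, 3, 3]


Look up each index in the dictionary:
  2 -> 'hello'
  1 -> 'bar'
  2 -> 'hello'
  0 -> 'data'
  2 -> 'hello'
  3 -> 'world'
  3 -> 'world'

Decoded: "hello bar hello data hello world world"


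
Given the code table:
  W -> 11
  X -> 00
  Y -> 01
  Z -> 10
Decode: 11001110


Decoding:
11 -> W
00 -> X
11 -> W
10 -> Z


Result: WXWZ


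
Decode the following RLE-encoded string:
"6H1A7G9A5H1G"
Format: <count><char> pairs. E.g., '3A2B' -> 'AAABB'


Expanding each <count><char> pair:
  6H -> 'HHHHHH'
  1A -> 'A'
  7G -> 'GGGGGGG'
  9A -> 'AAAAAAAAA'
  5H -> 'HHHHH'
  1G -> 'G'

Decoded = HHHHHHAGGGGGGGAAAAAAAAAHHHHHG


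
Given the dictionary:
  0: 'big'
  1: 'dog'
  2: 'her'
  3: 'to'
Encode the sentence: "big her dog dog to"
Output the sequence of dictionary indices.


Look up each word in the dictionary:
  'big' -> 0
  'her' -> 2
  'dog' -> 1
  'dog' -> 1
  'to' -> 3

Encoded: [0, 2, 1, 1, 3]


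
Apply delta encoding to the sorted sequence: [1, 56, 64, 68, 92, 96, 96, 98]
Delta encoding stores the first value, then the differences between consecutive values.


First value: 1
Deltas:
  56 - 1 = 55
  64 - 56 = 8
  68 - 64 = 4
  92 - 68 = 24
  96 - 92 = 4
  96 - 96 = 0
  98 - 96 = 2


Delta encoded: [1, 55, 8, 4, 24, 4, 0, 2]


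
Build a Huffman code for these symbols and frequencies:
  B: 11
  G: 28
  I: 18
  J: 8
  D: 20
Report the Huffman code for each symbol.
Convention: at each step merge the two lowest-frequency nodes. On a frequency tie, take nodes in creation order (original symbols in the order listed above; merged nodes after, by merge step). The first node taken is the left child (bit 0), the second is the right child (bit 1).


Huffman tree construction:
Step 1: Merge J(8) + B(11) = 19
Step 2: Merge I(18) + (J+B)(19) = 37
Step 3: Merge D(20) + G(28) = 48
Step 4: Merge (I+(J+B))(37) + (D+G)(48) = 85
Read each symbol's code off the tree from the root (left child = 0, right child = 1).

Codes:
  B: 011 (length 3)
  G: 11 (length 2)
  I: 00 (length 2)
  J: 010 (length 3)
  D: 10 (length 2)
Average code length: 189/85 = 2.2235 bits/symbol


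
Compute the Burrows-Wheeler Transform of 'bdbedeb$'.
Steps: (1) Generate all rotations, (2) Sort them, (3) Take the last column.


Rotations (sorted):
  0: $bdbedeb -> last char: b
  1: b$bdbede -> last char: e
  2: bdbedeb$ -> last char: $
  3: bedeb$bd -> last char: d
  4: dbedeb$b -> last char: b
  5: deb$bdbe -> last char: e
  6: eb$bdbed -> last char: d
  7: edeb$bdb -> last char: b


BWT = be$dbedb


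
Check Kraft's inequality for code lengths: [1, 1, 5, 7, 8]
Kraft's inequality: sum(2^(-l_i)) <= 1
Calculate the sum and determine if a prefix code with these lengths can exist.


Sum = 2^(-1) + 2^(-1) + 2^(-5) + 2^(-7) + 2^(-8)
    = 0.5 + 0.5 + 0.03125 + 0.0078125 + 0.00390625
    = 267/256 = 1.04296875
Since 1.04296875 > 1, Kraft's inequality is NOT satisfied.
A prefix code with these lengths CANNOT exist.

Kraft sum = 1.04296875. Not satisfied.


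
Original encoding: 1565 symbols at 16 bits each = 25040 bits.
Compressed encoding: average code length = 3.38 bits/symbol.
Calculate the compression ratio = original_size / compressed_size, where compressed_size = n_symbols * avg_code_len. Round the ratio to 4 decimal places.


original_size = n_symbols * orig_bits = 1565 * 16 = 25040 bits
compressed_size = n_symbols * avg_code_len = 1565 * 3.38 = 5289.7 bits
ratio = original_size / compressed_size = 25040 / 5289.7 = 4.7337

Compression ratio = 4.7337


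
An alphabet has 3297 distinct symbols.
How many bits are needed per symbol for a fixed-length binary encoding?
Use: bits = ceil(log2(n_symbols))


log2(3297) = 11.6869
Bracket: 2^11 = 2048 < 3297 <= 2^12 = 4096
So ceil(log2(3297)) = 12

bits = ceil(log2(3297)) = ceil(11.6869) = 12 bits


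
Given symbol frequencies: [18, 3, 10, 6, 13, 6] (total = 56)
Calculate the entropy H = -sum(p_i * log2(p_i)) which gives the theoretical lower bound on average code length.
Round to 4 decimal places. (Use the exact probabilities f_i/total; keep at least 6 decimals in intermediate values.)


Per-symbol terms -p_i * log2(p_i) with p_i = f_i/56:
  p = 18/56 = 0.321429: log2(p) = -1.637430, -p*log2(p) = 0.526317
  p = 3/56 = 0.053571: log2(p) = -4.222392, -p*log2(p) = 0.226200
  p = 10/56 = 0.178571: log2(p) = -2.485427, -p*log2(p) = 0.443826
  p = 6/56 = 0.107143: log2(p) = -3.222392, -p*log2(p) = 0.345256
  p = 13/56 = 0.232143: log2(p) = -2.106915, -p*log2(p) = 0.489105
  p = 6/56 = 0.107143: log2(p) = -3.222392, -p*log2(p) = 0.345256
H = 0.526317 + 0.226200 + 0.443826 + 0.345256 + 0.489105 + 0.345256 = 2.375960

H = 2.376 bits/symbol


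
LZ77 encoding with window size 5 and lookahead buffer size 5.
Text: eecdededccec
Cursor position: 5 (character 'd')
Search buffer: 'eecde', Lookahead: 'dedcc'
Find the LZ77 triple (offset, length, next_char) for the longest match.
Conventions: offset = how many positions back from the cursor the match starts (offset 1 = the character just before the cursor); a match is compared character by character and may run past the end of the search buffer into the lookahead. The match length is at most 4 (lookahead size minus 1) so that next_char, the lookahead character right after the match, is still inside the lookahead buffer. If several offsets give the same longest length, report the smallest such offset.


Try each offset into the search buffer:
  offset=1 (pos 4, char 'e'): match length 0
  offset=2 (pos 3, char 'd'): match length 3
  offset=3 (pos 2, char 'c'): match length 0
  offset=4 (pos 1, char 'e'): match length 0
  offset=5 (pos 0, char 'e'): match length 0
Longest match has length 3 at offset 2.
next_char = character at position 5 + 3 = 8 -> 'c'

Best match: offset=2, length=3 (matching 'ded' starting at position 3)
LZ77 triple: (2, 3, 'c')


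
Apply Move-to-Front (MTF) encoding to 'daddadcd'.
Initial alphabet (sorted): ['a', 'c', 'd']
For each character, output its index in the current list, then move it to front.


MTF encoding:
'd': index 2 in ['a', 'c', 'd'] -> ['d', 'a', 'c']
'a': index 1 in ['d', 'a', 'c'] -> ['a', 'd', 'c']
'd': index 1 in ['a', 'd', 'c'] -> ['d', 'a', 'c']
'd': index 0 in ['d', 'a', 'c'] -> ['d', 'a', 'c']
'a': index 1 in ['d', 'a', 'c'] -> ['a', 'd', 'c']
'd': index 1 in ['a', 'd', 'c'] -> ['d', 'a', 'c']
'c': index 2 in ['d', 'a', 'c'] -> ['c', 'd', 'a']
'd': index 1 in ['c', 'd', 'a'] -> ['d', 'c', 'a']


Output: [2, 1, 1, 0, 1, 1, 2, 1]


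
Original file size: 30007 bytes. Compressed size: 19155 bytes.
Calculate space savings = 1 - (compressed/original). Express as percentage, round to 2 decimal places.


ratio = compressed/original = 19155/30007 = 0.638351
savings = 1 - ratio = 1 - 0.638351 = 0.361649
as a percentage: 0.361649 * 100 = 36.16%

Space savings = 1 - 19155/30007 = 36.16%


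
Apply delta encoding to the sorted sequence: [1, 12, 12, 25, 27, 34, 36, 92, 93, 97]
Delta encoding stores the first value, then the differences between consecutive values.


First value: 1
Deltas:
  12 - 1 = 11
  12 - 12 = 0
  25 - 12 = 13
  27 - 25 = 2
  34 - 27 = 7
  36 - 34 = 2
  92 - 36 = 56
  93 - 92 = 1
  97 - 93 = 4


Delta encoded: [1, 11, 0, 13, 2, 7, 2, 56, 1, 4]


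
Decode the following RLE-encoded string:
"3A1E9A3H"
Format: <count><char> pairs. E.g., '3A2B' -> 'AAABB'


Expanding each <count><char> pair:
  3A -> 'AAA'
  1E -> 'E'
  9A -> 'AAAAAAAAA'
  3H -> 'HHH'

Decoded = AAAEAAAAAAAAAHHH


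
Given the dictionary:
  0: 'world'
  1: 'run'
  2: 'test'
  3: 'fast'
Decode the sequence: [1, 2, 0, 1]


Look up each index in the dictionary:
  1 -> 'run'
  2 -> 'test'
  0 -> 'world'
  1 -> 'run'

Decoded: "run test world run"


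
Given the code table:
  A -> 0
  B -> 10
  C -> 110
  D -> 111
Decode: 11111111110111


Decoding:
111 -> D
111 -> D
111 -> D
10 -> B
111 -> D


Result: DDDBD


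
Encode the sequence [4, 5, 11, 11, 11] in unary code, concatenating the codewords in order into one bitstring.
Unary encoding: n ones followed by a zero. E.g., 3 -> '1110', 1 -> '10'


Encode each number as n ones followed by a terminating 0:
  4 -> 11110 (5 bits)
  5 -> 111110 (6 bits)
  11 -> 111111111110 (12 bits)
  11 -> 111111111110 (12 bits)
  11 -> 111111111110 (12 bits)
Total length = 5 + 6 + 12 + 12 + 12 = 47 bits.

Unary([4, 5, 11, 11, 11]) = 11110111110111111111110111111111110111111111110 (47 bits)


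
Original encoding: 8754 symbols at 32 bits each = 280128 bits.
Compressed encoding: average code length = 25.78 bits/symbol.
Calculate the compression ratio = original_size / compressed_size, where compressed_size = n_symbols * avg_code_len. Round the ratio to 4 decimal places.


original_size = n_symbols * orig_bits = 8754 * 32 = 280128 bits
compressed_size = n_symbols * avg_code_len = 8754 * 25.78 = 225678.12 bits
ratio = original_size / compressed_size = 280128 / 225678.12 = 1.2413

Compression ratio = 1.2413


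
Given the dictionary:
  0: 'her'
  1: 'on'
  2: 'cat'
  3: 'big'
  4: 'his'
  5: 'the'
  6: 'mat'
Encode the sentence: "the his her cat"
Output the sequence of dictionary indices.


Look up each word in the dictionary:
  'the' -> 5
  'his' -> 4
  'her' -> 0
  'cat' -> 2

Encoded: [5, 4, 0, 2]


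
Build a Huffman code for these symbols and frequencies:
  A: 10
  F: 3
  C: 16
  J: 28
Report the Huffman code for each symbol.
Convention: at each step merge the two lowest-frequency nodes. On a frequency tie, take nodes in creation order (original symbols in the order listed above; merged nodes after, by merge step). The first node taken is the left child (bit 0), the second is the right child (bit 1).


Huffman tree construction:
Step 1: Merge F(3) + A(10) = 13
Step 2: Merge (F+A)(13) + C(16) = 29
Step 3: Merge J(28) + ((F+A)+C)(29) = 57
Read each symbol's code off the tree from the root (left child = 0, right child = 1).

Codes:
  A: 101 (length 3)
  F: 100 (length 3)
  C: 11 (length 2)
  J: 0 (length 1)
Average code length: 99/57 = 1.7368 bits/symbol


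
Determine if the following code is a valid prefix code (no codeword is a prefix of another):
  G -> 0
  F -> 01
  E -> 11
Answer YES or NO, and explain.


Checking each pair (does one codeword prefix another?):
  G='0' vs F='01': prefix -- VIOLATION

NO -- this is NOT a valid prefix code. G (0) is a prefix of F (01).


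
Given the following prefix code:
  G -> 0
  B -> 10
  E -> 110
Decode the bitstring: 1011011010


Decoding step by step:
Bits 10 -> B
Bits 110 -> E
Bits 110 -> E
Bits 10 -> B


Decoded message: BEEB


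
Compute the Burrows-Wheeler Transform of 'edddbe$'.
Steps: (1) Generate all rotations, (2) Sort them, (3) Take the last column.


Rotations (sorted):
  0: $edddbe -> last char: e
  1: be$eddd -> last char: d
  2: dbe$edd -> last char: d
  3: ddbe$ed -> last char: d
  4: dddbe$e -> last char: e
  5: e$edddb -> last char: b
  6: edddbe$ -> last char: $


BWT = edddeb$


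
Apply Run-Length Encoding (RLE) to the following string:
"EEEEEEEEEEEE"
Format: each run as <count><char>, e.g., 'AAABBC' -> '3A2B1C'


Scanning runs left to right:
  i=0: run of 'E' x 12 -> '12E'

RLE = 12E


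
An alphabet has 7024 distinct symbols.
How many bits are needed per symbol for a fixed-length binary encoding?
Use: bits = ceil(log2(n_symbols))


log2(7024) = 12.7781
Bracket: 2^12 = 4096 < 7024 <= 2^13 = 8192
So ceil(log2(7024)) = 13

bits = ceil(log2(7024)) = ceil(12.7781) = 13 bits


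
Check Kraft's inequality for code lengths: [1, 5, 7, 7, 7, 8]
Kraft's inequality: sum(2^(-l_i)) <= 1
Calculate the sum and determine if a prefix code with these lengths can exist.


Sum = 2^(-1) + 2^(-5) + 2^(-7) + 2^(-7) + 2^(-7) + 2^(-8)
    = 0.5 + 0.03125 + 0.0078125 + 0.0078125 + 0.0078125 + 0.00390625
    = 143/256 = 0.55859375
Since 0.55859375 <= 1, Kraft's inequality IS satisfied.
A prefix code with these lengths CAN exist.

Kraft sum = 0.55859375. Satisfied.


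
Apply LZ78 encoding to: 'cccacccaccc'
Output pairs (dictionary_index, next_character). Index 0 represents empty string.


LZ78 encoding steps:
Dictionary: {0: ''}
Step 1: w='' (idx 0), next='c' -> output (0, 'c'), add 'c' as idx 1
Step 2: w='c' (idx 1), next='c' -> output (1, 'c'), add 'cc' as idx 2
Step 3: w='' (idx 0), next='a' -> output (0, 'a'), add 'a' as idx 3
Step 4: w='cc' (idx 2), next='c' -> output (2, 'c'), add 'ccc' as idx 4
Step 5: w='a' (idx 3), next='c' -> output (3, 'c'), add 'ac' as idx 5
Step 6: w='cc' (idx 2), end of input -> output (2, '')


Encoded: [(0, 'c'), (1, 'c'), (0, 'a'), (2, 'c'), (3, 'c'), (2, '')]


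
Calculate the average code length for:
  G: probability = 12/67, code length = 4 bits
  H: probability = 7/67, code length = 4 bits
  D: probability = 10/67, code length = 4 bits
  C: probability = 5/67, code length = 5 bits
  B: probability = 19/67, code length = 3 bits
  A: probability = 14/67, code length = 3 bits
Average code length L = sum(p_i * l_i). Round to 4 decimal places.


Weighted contributions p_i * l_i:
  G: (12/67) * 4 = 48/67
  H: (7/67) * 4 = 28/67
  D: (10/67) * 4 = 40/67
  C: (5/67) * 5 = 25/67
  B: (19/67) * 3 = 57/67
  A: (14/67) * 3 = 42/67
Sum = (48 + 28 + 40 + 25 + 57 + 42)/67 = 240/67

L = 240/67 = 3.5821 bits/symbol


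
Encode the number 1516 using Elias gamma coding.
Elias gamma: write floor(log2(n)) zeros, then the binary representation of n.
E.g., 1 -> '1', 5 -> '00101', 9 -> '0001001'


num_bits = floor(log2(1516)) + 1 = 11
leading_zeros = num_bits - 1 = 10
binary(1516) = 10111101100

Elias gamma(1516) = '0000000000' + '10111101100' = 000000000010111101100 (21 bits)


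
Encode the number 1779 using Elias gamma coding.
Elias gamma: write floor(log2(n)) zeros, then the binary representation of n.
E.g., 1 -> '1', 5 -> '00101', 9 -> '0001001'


num_bits = floor(log2(1779)) + 1 = 11
leading_zeros = num_bits - 1 = 10
binary(1779) = 11011110011

Elias gamma(1779) = '0000000000' + '11011110011' = 000000000011011110011 (21 bits)


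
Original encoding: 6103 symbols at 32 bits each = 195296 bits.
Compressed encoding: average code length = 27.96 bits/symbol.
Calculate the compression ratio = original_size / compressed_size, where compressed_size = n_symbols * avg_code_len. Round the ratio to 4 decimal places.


original_size = n_symbols * orig_bits = 6103 * 32 = 195296 bits
compressed_size = n_symbols * avg_code_len = 6103 * 27.96 = 170639.88 bits
ratio = original_size / compressed_size = 195296 / 170639.88 = 1.1445

Compression ratio = 1.1445


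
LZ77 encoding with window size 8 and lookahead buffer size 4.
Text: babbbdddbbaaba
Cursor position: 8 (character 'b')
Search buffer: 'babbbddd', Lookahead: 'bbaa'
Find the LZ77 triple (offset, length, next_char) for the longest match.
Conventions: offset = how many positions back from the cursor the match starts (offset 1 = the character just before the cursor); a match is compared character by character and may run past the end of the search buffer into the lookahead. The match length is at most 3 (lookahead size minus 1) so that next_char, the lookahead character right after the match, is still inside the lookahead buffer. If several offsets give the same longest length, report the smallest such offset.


Try each offset into the search buffer:
  offset=1 (pos 7, char 'd'): match length 0
  offset=2 (pos 6, char 'd'): match length 0
  offset=3 (pos 5, char 'd'): match length 0
  offset=4 (pos 4, char 'b'): match length 1
  offset=5 (pos 3, char 'b'): match length 2
  offset=6 (pos 2, char 'b'): match length 2
  offset=7 (pos 1, char 'a'): match length 0
  offset=8 (pos 0, char 'b'): match length 1
Longest match has length 2, found at offsets 5, 6; take the smallest, offset 5.
next_char = character at position 8 + 2 = 10 -> 'a'

Best match: offset=5, length=2 (matching 'bb' starting at position 3)
LZ77 triple: (5, 2, 'a')


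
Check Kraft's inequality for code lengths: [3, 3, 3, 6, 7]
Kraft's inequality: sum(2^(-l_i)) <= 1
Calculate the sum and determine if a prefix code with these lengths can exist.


Sum = 2^(-3) + 2^(-3) + 2^(-3) + 2^(-6) + 2^(-7)
    = 0.125 + 0.125 + 0.125 + 0.015625 + 0.0078125
    = 51/128 = 0.3984375
Since 0.3984375 <= 1, Kraft's inequality IS satisfied.
A prefix code with these lengths CAN exist.

Kraft sum = 0.3984375. Satisfied.


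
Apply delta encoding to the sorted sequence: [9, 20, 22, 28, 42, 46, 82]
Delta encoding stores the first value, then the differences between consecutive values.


First value: 9
Deltas:
  20 - 9 = 11
  22 - 20 = 2
  28 - 22 = 6
  42 - 28 = 14
  46 - 42 = 4
  82 - 46 = 36


Delta encoded: [9, 11, 2, 6, 14, 4, 36]


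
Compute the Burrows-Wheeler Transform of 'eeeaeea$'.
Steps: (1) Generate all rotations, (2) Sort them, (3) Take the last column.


Rotations (sorted):
  0: $eeeaeea -> last char: a
  1: a$eeeaee -> last char: e
  2: aeea$eee -> last char: e
  3: ea$eeeae -> last char: e
  4: eaeea$ee -> last char: e
  5: eea$eeea -> last char: a
  6: eeaeea$e -> last char: e
  7: eeeaeea$ -> last char: $


BWT = aeeeeae$


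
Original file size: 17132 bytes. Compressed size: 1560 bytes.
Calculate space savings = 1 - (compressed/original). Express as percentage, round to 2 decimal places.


ratio = compressed/original = 1560/17132 = 0.091058
savings = 1 - ratio = 1 - 0.091058 = 0.908942
as a percentage: 0.908942 * 100 = 90.89%

Space savings = 1 - 1560/17132 = 90.89%


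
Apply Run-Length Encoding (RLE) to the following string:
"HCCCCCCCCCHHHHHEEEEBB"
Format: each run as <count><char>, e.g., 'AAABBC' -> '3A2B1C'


Scanning runs left to right:
  i=0: run of 'H' x 1 -> '1H'
  i=1: run of 'C' x 9 -> '9C'
  i=10: run of 'H' x 5 -> '5H'
  i=15: run of 'E' x 4 -> '4E'
  i=19: run of 'B' x 2 -> '2B'

RLE = 1H9C5H4E2B


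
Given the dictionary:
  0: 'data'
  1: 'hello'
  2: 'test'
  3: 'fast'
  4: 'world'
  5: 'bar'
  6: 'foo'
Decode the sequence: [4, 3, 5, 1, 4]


Look up each index in the dictionary:
  4 -> 'world'
  3 -> 'fast'
  5 -> 'bar'
  1 -> 'hello'
  4 -> 'world'

Decoded: "world fast bar hello world"
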